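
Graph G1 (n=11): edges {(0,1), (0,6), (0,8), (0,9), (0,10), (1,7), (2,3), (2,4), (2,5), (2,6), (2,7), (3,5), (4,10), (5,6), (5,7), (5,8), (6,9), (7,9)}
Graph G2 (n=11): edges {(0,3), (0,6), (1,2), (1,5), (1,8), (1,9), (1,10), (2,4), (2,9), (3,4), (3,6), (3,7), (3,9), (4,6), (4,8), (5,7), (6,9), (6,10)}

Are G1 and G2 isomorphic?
Yes, isomorphic

The graphs are isomorphic.
One valid mapping φ: V(G1) → V(G2): 0→1, 1→8, 2→3, 3→0, 4→7, 5→6, 6→9, 7→4, 8→10, 9→2, 10→5

Verify φ preserves adjacency — for each edge of G1, its image is an edge of G2:
  (0,1) → (φ(0),φ(1)) = (1,8) ∈ E(G2) ✓
  (0,6) → (φ(0),φ(6)) = (1,9) ∈ E(G2) ✓
  (0,8) → (φ(0),φ(8)) = (1,10) ∈ E(G2) ✓
  (0,9) → (φ(0),φ(9)) = (1,2) ∈ E(G2) ✓
  (0,10) → (φ(0),φ(10)) = (1,5) ∈ E(G2) ✓
  (1,7) → (φ(1),φ(7)) = (4,8) ∈ E(G2) ✓
  (2,3) → (φ(2),φ(3)) = (0,3) ∈ E(G2) ✓
  (2,4) → (φ(2),φ(4)) = (3,7) ∈ E(G2) ✓
  (2,5) → (φ(2),φ(5)) = (3,6) ∈ E(G2) ✓
  (2,6) → (φ(2),φ(6)) = (3,9) ∈ E(G2) ✓
  (2,7) → (φ(2),φ(7)) = (3,4) ∈ E(G2) ✓
  (3,5) → (φ(3),φ(5)) = (0,6) ∈ E(G2) ✓
  (4,10) → (φ(4),φ(10)) = (5,7) ∈ E(G2) ✓
  (5,6) → (φ(5),φ(6)) = (6,9) ∈ E(G2) ✓
  (5,7) → (φ(5),φ(7)) = (4,6) ∈ E(G2) ✓
  (5,8) → (φ(5),φ(8)) = (6,10) ∈ E(G2) ✓
  (6,9) → (φ(6),φ(9)) = (2,9) ∈ E(G2) ✓
  (7,9) → (φ(7),φ(9)) = (2,4) ∈ E(G2) ✓
All 18 edges of G1 map to edges of G2, and |E(G1)| = |E(G2)| = 18, so φ is a bijection on edges as well as vertices. Hence G1 ≅ G2.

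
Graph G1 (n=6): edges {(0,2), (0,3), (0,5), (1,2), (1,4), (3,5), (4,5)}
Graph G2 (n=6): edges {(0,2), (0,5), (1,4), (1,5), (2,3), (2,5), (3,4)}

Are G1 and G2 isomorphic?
Yes, isomorphic

The graphs are isomorphic.
One valid mapping φ: V(G1) → V(G2): 0→2, 1→4, 2→3, 3→0, 4→1, 5→5

Verify φ preserves adjacency — for each edge of G1, its image is an edge of G2:
  (0,2) → (φ(0),φ(2)) = (2,3) ∈ E(G2) ✓
  (0,3) → (φ(0),φ(3)) = (0,2) ∈ E(G2) ✓
  (0,5) → (φ(0),φ(5)) = (2,5) ∈ E(G2) ✓
  (1,2) → (φ(1),φ(2)) = (3,4) ∈ E(G2) ✓
  (1,4) → (φ(1),φ(4)) = (1,4) ∈ E(G2) ✓
  (3,5) → (φ(3),φ(5)) = (0,5) ∈ E(G2) ✓
  (4,5) → (φ(4),φ(5)) = (1,5) ∈ E(G2) ✓
All 7 edges of G1 map to edges of G2, and |E(G1)| = |E(G2)| = 7, so φ is a bijection on edges as well as vertices. Hence G1 ≅ G2.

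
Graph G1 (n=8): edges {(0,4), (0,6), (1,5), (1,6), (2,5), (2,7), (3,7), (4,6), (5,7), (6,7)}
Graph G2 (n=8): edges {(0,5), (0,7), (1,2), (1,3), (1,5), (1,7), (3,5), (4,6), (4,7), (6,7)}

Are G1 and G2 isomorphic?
Yes, isomorphic

The graphs are isomorphic.
One valid mapping φ: V(G1) → V(G2): 0→6, 1→0, 2→3, 3→2, 4→4, 5→5, 6→7, 7→1

Verify φ preserves adjacency — for each edge of G1, its image is an edge of G2:
  (0,4) → (φ(0),φ(4)) = (4,6) ∈ E(G2) ✓
  (0,6) → (φ(0),φ(6)) = (6,7) ∈ E(G2) ✓
  (1,5) → (φ(1),φ(5)) = (0,5) ∈ E(G2) ✓
  (1,6) → (φ(1),φ(6)) = (0,7) ∈ E(G2) ✓
  (2,5) → (φ(2),φ(5)) = (3,5) ∈ E(G2) ✓
  (2,7) → (φ(2),φ(7)) = (1,3) ∈ E(G2) ✓
  (3,7) → (φ(3),φ(7)) = (1,2) ∈ E(G2) ✓
  (4,6) → (φ(4),φ(6)) = (4,7) ∈ E(G2) ✓
  (5,7) → (φ(5),φ(7)) = (1,5) ∈ E(G2) ✓
  (6,7) → (φ(6),φ(7)) = (1,7) ∈ E(G2) ✓
All 10 edges of G1 map to edges of G2, and |E(G1)| = |E(G2)| = 10, so φ is a bijection on edges as well as vertices. Hence G1 ≅ G2.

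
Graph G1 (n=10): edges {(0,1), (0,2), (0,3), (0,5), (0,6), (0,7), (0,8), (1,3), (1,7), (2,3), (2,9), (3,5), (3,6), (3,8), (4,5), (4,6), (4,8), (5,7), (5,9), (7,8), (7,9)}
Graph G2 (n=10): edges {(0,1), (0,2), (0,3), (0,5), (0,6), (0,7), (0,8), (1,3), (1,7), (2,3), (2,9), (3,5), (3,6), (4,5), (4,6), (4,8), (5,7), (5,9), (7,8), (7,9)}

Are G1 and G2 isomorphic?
No, not isomorphic

The graphs are NOT isomorphic.

Counting edges: G1 has 21 edge(s); G2 has 20 edge(s).
Edge count is an isomorphism invariant (a bijection on vertices induces a bijection on edges), so differing edge counts rule out isomorphism.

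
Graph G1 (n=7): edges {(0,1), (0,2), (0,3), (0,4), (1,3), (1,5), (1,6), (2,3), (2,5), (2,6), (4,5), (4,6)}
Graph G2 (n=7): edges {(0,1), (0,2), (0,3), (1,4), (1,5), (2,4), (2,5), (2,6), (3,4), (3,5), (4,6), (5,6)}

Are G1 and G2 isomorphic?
Yes, isomorphic

The graphs are isomorphic.
One valid mapping φ: V(G1) → V(G2): 0→2, 1→4, 2→5, 3→6, 4→0, 5→1, 6→3

Verify φ preserves adjacency — for each edge of G1, its image is an edge of G2:
  (0,1) → (φ(0),φ(1)) = (2,4) ∈ E(G2) ✓
  (0,2) → (φ(0),φ(2)) = (2,5) ∈ E(G2) ✓
  (0,3) → (φ(0),φ(3)) = (2,6) ∈ E(G2) ✓
  (0,4) → (φ(0),φ(4)) = (0,2) ∈ E(G2) ✓
  (1,3) → (φ(1),φ(3)) = (4,6) ∈ E(G2) ✓
  (1,5) → (φ(1),φ(5)) = (1,4) ∈ E(G2) ✓
  (1,6) → (φ(1),φ(6)) = (3,4) ∈ E(G2) ✓
  (2,3) → (φ(2),φ(3)) = (5,6) ∈ E(G2) ✓
  (2,5) → (φ(2),φ(5)) = (1,5) ∈ E(G2) ✓
  (2,6) → (φ(2),φ(6)) = (3,5) ∈ E(G2) ✓
  (4,5) → (φ(4),φ(5)) = (0,1) ∈ E(G2) ✓
  (4,6) → (φ(4),φ(6)) = (0,3) ∈ E(G2) ✓
All 12 edges of G1 map to edges of G2, and |E(G1)| = |E(G2)| = 12, so φ is a bijection on edges as well as vertices. Hence G1 ≅ G2.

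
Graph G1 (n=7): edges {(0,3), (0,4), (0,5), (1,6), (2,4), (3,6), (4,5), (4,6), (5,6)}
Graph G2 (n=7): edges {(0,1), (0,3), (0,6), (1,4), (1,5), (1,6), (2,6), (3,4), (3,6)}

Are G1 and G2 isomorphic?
Yes, isomorphic

The graphs are isomorphic.
One valid mapping φ: V(G1) → V(G2): 0→3, 1→5, 2→2, 3→4, 4→6, 5→0, 6→1

Verify φ preserves adjacency — for each edge of G1, its image is an edge of G2:
  (0,3) → (φ(0),φ(3)) = (3,4) ∈ E(G2) ✓
  (0,4) → (φ(0),φ(4)) = (3,6) ∈ E(G2) ✓
  (0,5) → (φ(0),φ(5)) = (0,3) ∈ E(G2) ✓
  (1,6) → (φ(1),φ(6)) = (1,5) ∈ E(G2) ✓
  (2,4) → (φ(2),φ(4)) = (2,6) ∈ E(G2) ✓
  (3,6) → (φ(3),φ(6)) = (1,4) ∈ E(G2) ✓
  (4,5) → (φ(4),φ(5)) = (0,6) ∈ E(G2) ✓
  (4,6) → (φ(4),φ(6)) = (1,6) ∈ E(G2) ✓
  (5,6) → (φ(5),φ(6)) = (0,1) ∈ E(G2) ✓
All 9 edges of G1 map to edges of G2, and |E(G1)| = |E(G2)| = 9, so φ is a bijection on edges as well as vertices. Hence G1 ≅ G2.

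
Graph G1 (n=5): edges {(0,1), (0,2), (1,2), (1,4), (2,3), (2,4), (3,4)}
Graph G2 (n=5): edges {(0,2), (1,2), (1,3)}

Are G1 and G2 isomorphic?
No, not isomorphic

The graphs are NOT isomorphic.

Degrees in G1: deg(0)=2, deg(1)=3, deg(2)=4, deg(3)=2, deg(4)=3.
Sorted degree sequence of G1: [4, 3, 3, 2, 2].
Degrees in G2: deg(0)=1, deg(1)=2, deg(2)=2, deg(3)=1, deg(4)=0.
Sorted degree sequence of G2: [2, 2, 1, 1, 0].
The (sorted) degree sequence is an isomorphism invariant, so since G1 and G2 have different degree sequences they cannot be isomorphic.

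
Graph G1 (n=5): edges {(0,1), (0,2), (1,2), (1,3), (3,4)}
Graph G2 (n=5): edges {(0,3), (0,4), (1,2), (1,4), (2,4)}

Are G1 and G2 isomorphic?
Yes, isomorphic

The graphs are isomorphic.
One valid mapping φ: V(G1) → V(G2): 0→2, 1→4, 2→1, 3→0, 4→3

Verify φ preserves adjacency — for each edge of G1, its image is an edge of G2:
  (0,1) → (φ(0),φ(1)) = (2,4) ∈ E(G2) ✓
  (0,2) → (φ(0),φ(2)) = (1,2) ∈ E(G2) ✓
  (1,2) → (φ(1),φ(2)) = (1,4) ∈ E(G2) ✓
  (1,3) → (φ(1),φ(3)) = (0,4) ∈ E(G2) ✓
  (3,4) → (φ(3),φ(4)) = (0,3) ∈ E(G2) ✓
All 5 edges of G1 map to edges of G2, and |E(G1)| = |E(G2)| = 5, so φ is a bijection on edges as well as vertices. Hence G1 ≅ G2.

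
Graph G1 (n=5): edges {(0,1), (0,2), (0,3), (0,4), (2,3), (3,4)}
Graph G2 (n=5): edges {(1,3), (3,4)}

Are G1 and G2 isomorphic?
No, not isomorphic

The graphs are NOT isomorphic.

Degrees in G1: deg(0)=4, deg(1)=1, deg(2)=2, deg(3)=3, deg(4)=2.
Sorted degree sequence of G1: [4, 3, 2, 2, 1].
Degrees in G2: deg(0)=0, deg(1)=1, deg(2)=0, deg(3)=2, deg(4)=1.
Sorted degree sequence of G2: [2, 1, 1, 0, 0].
The (sorted) degree sequence is an isomorphism invariant, so since G1 and G2 have different degree sequences they cannot be isomorphic.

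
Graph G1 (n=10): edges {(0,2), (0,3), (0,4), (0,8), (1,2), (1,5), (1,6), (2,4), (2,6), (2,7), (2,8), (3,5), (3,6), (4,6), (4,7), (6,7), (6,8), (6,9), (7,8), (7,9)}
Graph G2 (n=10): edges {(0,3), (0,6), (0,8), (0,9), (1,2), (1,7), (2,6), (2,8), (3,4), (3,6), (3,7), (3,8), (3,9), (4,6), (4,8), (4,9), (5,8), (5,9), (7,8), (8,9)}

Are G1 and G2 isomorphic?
Yes, isomorphic

The graphs are isomorphic.
One valid mapping φ: V(G1) → V(G2): 0→6, 1→7, 2→3, 3→2, 4→0, 5→1, 6→8, 7→9, 8→4, 9→5

Verify φ preserves adjacency — for each edge of G1, its image is an edge of G2:
  (0,2) → (φ(0),φ(2)) = (3,6) ∈ E(G2) ✓
  (0,3) → (φ(0),φ(3)) = (2,6) ∈ E(G2) ✓
  (0,4) → (φ(0),φ(4)) = (0,6) ∈ E(G2) ✓
  (0,8) → (φ(0),φ(8)) = (4,6) ∈ E(G2) ✓
  (1,2) → (φ(1),φ(2)) = (3,7) ∈ E(G2) ✓
  (1,5) → (φ(1),φ(5)) = (1,7) ∈ E(G2) ✓
  (1,6) → (φ(1),φ(6)) = (7,8) ∈ E(G2) ✓
  (2,4) → (φ(2),φ(4)) = (0,3) ∈ E(G2) ✓
  (2,6) → (φ(2),φ(6)) = (3,8) ∈ E(G2) ✓
  (2,7) → (φ(2),φ(7)) = (3,9) ∈ E(G2) ✓
  (2,8) → (φ(2),φ(8)) = (3,4) ∈ E(G2) ✓
  (3,5) → (φ(3),φ(5)) = (1,2) ∈ E(G2) ✓
  (3,6) → (φ(3),φ(6)) = (2,8) ∈ E(G2) ✓
  (4,6) → (φ(4),φ(6)) = (0,8) ∈ E(G2) ✓
  (4,7) → (φ(4),φ(7)) = (0,9) ∈ E(G2) ✓
  (6,7) → (φ(6),φ(7)) = (8,9) ∈ E(G2) ✓
  (6,8) → (φ(6),φ(8)) = (4,8) ∈ E(G2) ✓
  (6,9) → (φ(6),φ(9)) = (5,8) ∈ E(G2) ✓
  (7,8) → (φ(7),φ(8)) = (4,9) ∈ E(G2) ✓
  (7,9) → (φ(7),φ(9)) = (5,9) ∈ E(G2) ✓
All 20 edges of G1 map to edges of G2, and |E(G1)| = |E(G2)| = 20, so φ is a bijection on edges as well as vertices. Hence G1 ≅ G2.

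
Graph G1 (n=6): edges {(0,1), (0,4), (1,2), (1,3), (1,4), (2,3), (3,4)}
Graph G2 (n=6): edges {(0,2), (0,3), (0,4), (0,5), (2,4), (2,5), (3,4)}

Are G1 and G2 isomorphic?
Yes, isomorphic

The graphs are isomorphic.
One valid mapping φ: V(G1) → V(G2): 0→5, 1→0, 2→3, 3→4, 4→2, 5→1

Verify φ preserves adjacency — for each edge of G1, its image is an edge of G2:
  (0,1) → (φ(0),φ(1)) = (0,5) ∈ E(G2) ✓
  (0,4) → (φ(0),φ(4)) = (2,5) ∈ E(G2) ✓
  (1,2) → (φ(1),φ(2)) = (0,3) ∈ E(G2) ✓
  (1,3) → (φ(1),φ(3)) = (0,4) ∈ E(G2) ✓
  (1,4) → (φ(1),φ(4)) = (0,2) ∈ E(G2) ✓
  (2,3) → (φ(2),φ(3)) = (3,4) ∈ E(G2) ✓
  (3,4) → (φ(3),φ(4)) = (2,4) ∈ E(G2) ✓
All 7 edges of G1 map to edges of G2, and |E(G1)| = |E(G2)| = 7, so φ is a bijection on edges as well as vertices. Hence G1 ≅ G2.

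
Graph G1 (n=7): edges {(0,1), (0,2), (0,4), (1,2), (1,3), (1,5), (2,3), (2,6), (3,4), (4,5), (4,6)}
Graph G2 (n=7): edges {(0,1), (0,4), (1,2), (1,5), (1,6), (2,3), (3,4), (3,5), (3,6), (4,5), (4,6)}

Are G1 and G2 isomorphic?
Yes, isomorphic

The graphs are isomorphic.
One valid mapping φ: V(G1) → V(G2): 0→6, 1→4, 2→3, 3→5, 4→1, 5→0, 6→2

Verify φ preserves adjacency — for each edge of G1, its image is an edge of G2:
  (0,1) → (φ(0),φ(1)) = (4,6) ∈ E(G2) ✓
  (0,2) → (φ(0),φ(2)) = (3,6) ∈ E(G2) ✓
  (0,4) → (φ(0),φ(4)) = (1,6) ∈ E(G2) ✓
  (1,2) → (φ(1),φ(2)) = (3,4) ∈ E(G2) ✓
  (1,3) → (φ(1),φ(3)) = (4,5) ∈ E(G2) ✓
  (1,5) → (φ(1),φ(5)) = (0,4) ∈ E(G2) ✓
  (2,3) → (φ(2),φ(3)) = (3,5) ∈ E(G2) ✓
  (2,6) → (φ(2),φ(6)) = (2,3) ∈ E(G2) ✓
  (3,4) → (φ(3),φ(4)) = (1,5) ∈ E(G2) ✓
  (4,5) → (φ(4),φ(5)) = (0,1) ∈ E(G2) ✓
  (4,6) → (φ(4),φ(6)) = (1,2) ∈ E(G2) ✓
All 11 edges of G1 map to edges of G2, and |E(G1)| = |E(G2)| = 11, so φ is a bijection on edges as well as vertices. Hence G1 ≅ G2.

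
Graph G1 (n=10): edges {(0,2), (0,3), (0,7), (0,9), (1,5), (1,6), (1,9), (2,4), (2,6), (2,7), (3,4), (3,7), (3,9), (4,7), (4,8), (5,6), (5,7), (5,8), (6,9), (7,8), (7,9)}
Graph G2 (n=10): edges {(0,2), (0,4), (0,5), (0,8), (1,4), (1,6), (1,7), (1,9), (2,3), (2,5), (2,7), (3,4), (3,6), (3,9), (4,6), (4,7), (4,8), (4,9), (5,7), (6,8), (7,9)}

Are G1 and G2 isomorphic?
Yes, isomorphic

The graphs are isomorphic.
One valid mapping φ: V(G1) → V(G2): 0→9, 1→5, 2→3, 3→1, 4→6, 5→0, 6→2, 7→4, 8→8, 9→7

Verify φ preserves adjacency — for each edge of G1, its image is an edge of G2:
  (0,2) → (φ(0),φ(2)) = (3,9) ∈ E(G2) ✓
  (0,3) → (φ(0),φ(3)) = (1,9) ∈ E(G2) ✓
  (0,7) → (φ(0),φ(7)) = (4,9) ∈ E(G2) ✓
  (0,9) → (φ(0),φ(9)) = (7,9) ∈ E(G2) ✓
  (1,5) → (φ(1),φ(5)) = (0,5) ∈ E(G2) ✓
  (1,6) → (φ(1),φ(6)) = (2,5) ∈ E(G2) ✓
  (1,9) → (φ(1),φ(9)) = (5,7) ∈ E(G2) ✓
  (2,4) → (φ(2),φ(4)) = (3,6) ∈ E(G2) ✓
  (2,6) → (φ(2),φ(6)) = (2,3) ∈ E(G2) ✓
  (2,7) → (φ(2),φ(7)) = (3,4) ∈ E(G2) ✓
  (3,4) → (φ(3),φ(4)) = (1,6) ∈ E(G2) ✓
  (3,7) → (φ(3),φ(7)) = (1,4) ∈ E(G2) ✓
  (3,9) → (φ(3),φ(9)) = (1,7) ∈ E(G2) ✓
  (4,7) → (φ(4),φ(7)) = (4,6) ∈ E(G2) ✓
  (4,8) → (φ(4),φ(8)) = (6,8) ∈ E(G2) ✓
  (5,6) → (φ(5),φ(6)) = (0,2) ∈ E(G2) ✓
  (5,7) → (φ(5),φ(7)) = (0,4) ∈ E(G2) ✓
  (5,8) → (φ(5),φ(8)) = (0,8) ∈ E(G2) ✓
  (6,9) → (φ(6),φ(9)) = (2,7) ∈ E(G2) ✓
  (7,8) → (φ(7),φ(8)) = (4,8) ∈ E(G2) ✓
  (7,9) → (φ(7),φ(9)) = (4,7) ∈ E(G2) ✓
All 21 edges of G1 map to edges of G2, and |E(G1)| = |E(G2)| = 21, so φ is a bijection on edges as well as vertices. Hence G1 ≅ G2.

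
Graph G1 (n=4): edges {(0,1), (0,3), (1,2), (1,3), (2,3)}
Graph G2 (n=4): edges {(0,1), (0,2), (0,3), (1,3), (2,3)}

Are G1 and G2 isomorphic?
Yes, isomorphic

The graphs are isomorphic.
One valid mapping φ: V(G1) → V(G2): 0→1, 1→3, 2→2, 3→0

Verify φ preserves adjacency — for each edge of G1, its image is an edge of G2:
  (0,1) → (φ(0),φ(1)) = (1,3) ∈ E(G2) ✓
  (0,3) → (φ(0),φ(3)) = (0,1) ∈ E(G2) ✓
  (1,2) → (φ(1),φ(2)) = (2,3) ∈ E(G2) ✓
  (1,3) → (φ(1),φ(3)) = (0,3) ∈ E(G2) ✓
  (2,3) → (φ(2),φ(3)) = (0,2) ∈ E(G2) ✓
All 5 edges of G1 map to edges of G2, and |E(G1)| = |E(G2)| = 5, so φ is a bijection on edges as well as vertices. Hence G1 ≅ G2.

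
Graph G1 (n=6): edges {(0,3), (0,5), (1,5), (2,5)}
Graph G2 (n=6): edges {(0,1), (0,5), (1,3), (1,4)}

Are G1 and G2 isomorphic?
Yes, isomorphic

The graphs are isomorphic.
One valid mapping φ: V(G1) → V(G2): 0→0, 1→3, 2→4, 3→5, 4→2, 5→1

Verify φ preserves adjacency — for each edge of G1, its image is an edge of G2:
  (0,3) → (φ(0),φ(3)) = (0,5) ∈ E(G2) ✓
  (0,5) → (φ(0),φ(5)) = (0,1) ∈ E(G2) ✓
  (1,5) → (φ(1),φ(5)) = (1,3) ∈ E(G2) ✓
  (2,5) → (φ(2),φ(5)) = (1,4) ∈ E(G2) ✓
All 4 edges of G1 map to edges of G2, and |E(G1)| = |E(G2)| = 4, so φ is a bijection on edges as well as vertices. Hence G1 ≅ G2.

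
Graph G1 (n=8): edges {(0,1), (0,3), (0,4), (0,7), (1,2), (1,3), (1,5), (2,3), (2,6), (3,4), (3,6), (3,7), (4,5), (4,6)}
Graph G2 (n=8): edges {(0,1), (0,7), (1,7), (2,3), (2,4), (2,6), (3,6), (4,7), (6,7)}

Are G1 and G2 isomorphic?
No, not isomorphic

The graphs are NOT isomorphic.

Connected components of G1: 1 component(s) with vertex sets [[0, 1, 2, 3, 4, 5, 6, 7]], sizes [8].
Connected components of G2: 2 component(s) with vertex sets [[5], [0, 1, 2, 3, 4, 6, 7]], sizes [1, 7].
The number of connected components (and the multiset of component sizes) is an isomorphism invariant — an isomorphism maps each component of G1 bijectively onto a component of G2. Since G1 has 1 component(s) and G2 has 2, they cannot be isomorphic.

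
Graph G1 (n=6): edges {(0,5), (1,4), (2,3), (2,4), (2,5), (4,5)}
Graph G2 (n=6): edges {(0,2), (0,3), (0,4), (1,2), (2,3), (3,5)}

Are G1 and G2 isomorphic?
Yes, isomorphic

The graphs are isomorphic.
One valid mapping φ: V(G1) → V(G2): 0→4, 1→1, 2→3, 3→5, 4→2, 5→0

Verify φ preserves adjacency — for each edge of G1, its image is an edge of G2:
  (0,5) → (φ(0),φ(5)) = (0,4) ∈ E(G2) ✓
  (1,4) → (φ(1),φ(4)) = (1,2) ∈ E(G2) ✓
  (2,3) → (φ(2),φ(3)) = (3,5) ∈ E(G2) ✓
  (2,4) → (φ(2),φ(4)) = (2,3) ∈ E(G2) ✓
  (2,5) → (φ(2),φ(5)) = (0,3) ∈ E(G2) ✓
  (4,5) → (φ(4),φ(5)) = (0,2) ∈ E(G2) ✓
All 6 edges of G1 map to edges of G2, and |E(G1)| = |E(G2)| = 6, so φ is a bijection on edges as well as vertices. Hence G1 ≅ G2.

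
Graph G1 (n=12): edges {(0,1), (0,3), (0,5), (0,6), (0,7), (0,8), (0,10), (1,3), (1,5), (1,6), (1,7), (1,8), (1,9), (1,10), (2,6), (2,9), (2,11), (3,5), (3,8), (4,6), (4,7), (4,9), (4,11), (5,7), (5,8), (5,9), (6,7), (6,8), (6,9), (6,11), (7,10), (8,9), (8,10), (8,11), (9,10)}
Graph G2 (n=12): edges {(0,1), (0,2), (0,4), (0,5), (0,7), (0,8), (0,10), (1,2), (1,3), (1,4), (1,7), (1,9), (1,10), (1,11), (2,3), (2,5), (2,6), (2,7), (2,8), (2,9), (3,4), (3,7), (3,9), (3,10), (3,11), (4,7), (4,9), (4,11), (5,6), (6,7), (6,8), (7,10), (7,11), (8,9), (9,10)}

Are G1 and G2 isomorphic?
Yes, isomorphic

The graphs are isomorphic.
One valid mapping φ: V(G1) → V(G2): 0→3, 1→1, 2→5, 3→11, 4→8, 5→4, 6→2, 7→9, 8→7, 9→0, 10→10, 11→6

Verify φ preserves adjacency — for each edge of G1, its image is an edge of G2:
  (0,1) → (φ(0),φ(1)) = (1,3) ∈ E(G2) ✓
  (0,3) → (φ(0),φ(3)) = (3,11) ∈ E(G2) ✓
  (0,5) → (φ(0),φ(5)) = (3,4) ∈ E(G2) ✓
  (0,6) → (φ(0),φ(6)) = (2,3) ∈ E(G2) ✓
  (0,7) → (φ(0),φ(7)) = (3,9) ∈ E(G2) ✓
  (0,8) → (φ(0),φ(8)) = (3,7) ∈ E(G2) ✓
  (0,10) → (φ(0),φ(10)) = (3,10) ∈ E(G2) ✓
  (1,3) → (φ(1),φ(3)) = (1,11) ∈ E(G2) ✓
  (1,5) → (φ(1),φ(5)) = (1,4) ∈ E(G2) ✓
  (1,6) → (φ(1),φ(6)) = (1,2) ∈ E(G2) ✓
  (1,7) → (φ(1),φ(7)) = (1,9) ∈ E(G2) ✓
  (1,8) → (φ(1),φ(8)) = (1,7) ∈ E(G2) ✓
  (1,9) → (φ(1),φ(9)) = (0,1) ∈ E(G2) ✓
  (1,10) → (φ(1),φ(10)) = (1,10) ∈ E(G2) ✓
  (2,6) → (φ(2),φ(6)) = (2,5) ∈ E(G2) ✓
  (2,9) → (φ(2),φ(9)) = (0,5) ∈ E(G2) ✓
  (2,11) → (φ(2),φ(11)) = (5,6) ∈ E(G2) ✓
  (3,5) → (φ(3),φ(5)) = (4,11) ∈ E(G2) ✓
  (3,8) → (φ(3),φ(8)) = (7,11) ∈ E(G2) ✓
  (4,6) → (φ(4),φ(6)) = (2,8) ∈ E(G2) ✓
  (4,7) → (φ(4),φ(7)) = (8,9) ∈ E(G2) ✓
  (4,9) → (φ(4),φ(9)) = (0,8) ∈ E(G2) ✓
  (4,11) → (φ(4),φ(11)) = (6,8) ∈ E(G2) ✓
  (5,7) → (φ(5),φ(7)) = (4,9) ∈ E(G2) ✓
  (5,8) → (φ(5),φ(8)) = (4,7) ∈ E(G2) ✓
  (5,9) → (φ(5),φ(9)) = (0,4) ∈ E(G2) ✓
  (6,7) → (φ(6),φ(7)) = (2,9) ∈ E(G2) ✓
  (6,8) → (φ(6),φ(8)) = (2,7) ∈ E(G2) ✓
  (6,9) → (φ(6),φ(9)) = (0,2) ∈ E(G2) ✓
  (6,11) → (φ(6),φ(11)) = (2,6) ∈ E(G2) ✓
  (7,10) → (φ(7),φ(10)) = (9,10) ∈ E(G2) ✓
  (8,9) → (φ(8),φ(9)) = (0,7) ∈ E(G2) ✓
  (8,10) → (φ(8),φ(10)) = (7,10) ∈ E(G2) ✓
  (8,11) → (φ(8),φ(11)) = (6,7) ∈ E(G2) ✓
  (9,10) → (φ(9),φ(10)) = (0,10) ∈ E(G2) ✓
All 35 edges of G1 map to edges of G2, and |E(G1)| = |E(G2)| = 35, so φ is a bijection on edges as well as vertices. Hence G1 ≅ G2.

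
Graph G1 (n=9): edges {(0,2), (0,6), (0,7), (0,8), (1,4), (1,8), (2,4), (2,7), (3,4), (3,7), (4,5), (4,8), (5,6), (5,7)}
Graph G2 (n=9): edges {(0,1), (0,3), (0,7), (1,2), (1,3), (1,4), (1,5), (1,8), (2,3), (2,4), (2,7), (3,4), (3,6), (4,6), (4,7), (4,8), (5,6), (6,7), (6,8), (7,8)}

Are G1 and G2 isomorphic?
No, not isomorphic

The graphs are NOT isomorphic.

Degrees in G1: deg(0)=4, deg(1)=2, deg(2)=3, deg(3)=2, deg(4)=5, deg(5)=3, deg(6)=2, deg(7)=4, deg(8)=3.
Sorted degree sequence of G1: [5, 4, 4, 3, 3, 3, 2, 2, 2].
Degrees in G2: deg(0)=3, deg(1)=6, deg(2)=4, deg(3)=5, deg(4)=6, deg(5)=2, deg(6)=5, deg(7)=5, deg(8)=4.
Sorted degree sequence of G2: [6, 6, 5, 5, 5, 4, 4, 3, 2].
The (sorted) degree sequence is an isomorphism invariant, so since G1 and G2 have different degree sequences they cannot be isomorphic.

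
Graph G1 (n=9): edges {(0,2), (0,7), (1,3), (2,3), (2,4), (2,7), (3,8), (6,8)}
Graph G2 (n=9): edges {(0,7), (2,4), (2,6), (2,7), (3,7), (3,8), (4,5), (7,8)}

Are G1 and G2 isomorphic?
Yes, isomorphic

The graphs are isomorphic.
One valid mapping φ: V(G1) → V(G2): 0→8, 1→6, 2→7, 3→2, 4→0, 5→1, 6→5, 7→3, 8→4

Verify φ preserves adjacency — for each edge of G1, its image is an edge of G2:
  (0,2) → (φ(0),φ(2)) = (7,8) ∈ E(G2) ✓
  (0,7) → (φ(0),φ(7)) = (3,8) ∈ E(G2) ✓
  (1,3) → (φ(1),φ(3)) = (2,6) ∈ E(G2) ✓
  (2,3) → (φ(2),φ(3)) = (2,7) ∈ E(G2) ✓
  (2,4) → (φ(2),φ(4)) = (0,7) ∈ E(G2) ✓
  (2,7) → (φ(2),φ(7)) = (3,7) ∈ E(G2) ✓
  (3,8) → (φ(3),φ(8)) = (2,4) ∈ E(G2) ✓
  (6,8) → (φ(6),φ(8)) = (4,5) ∈ E(G2) ✓
All 8 edges of G1 map to edges of G2, and |E(G1)| = |E(G2)| = 8, so φ is a bijection on edges as well as vertices. Hence G1 ≅ G2.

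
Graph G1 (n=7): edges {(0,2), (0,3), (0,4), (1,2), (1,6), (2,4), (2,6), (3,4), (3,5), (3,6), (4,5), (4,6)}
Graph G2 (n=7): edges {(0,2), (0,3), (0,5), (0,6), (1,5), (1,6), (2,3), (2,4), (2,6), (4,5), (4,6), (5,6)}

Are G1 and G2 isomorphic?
Yes, isomorphic

The graphs are isomorphic.
One valid mapping φ: V(G1) → V(G2): 0→4, 1→3, 2→2, 3→5, 4→6, 5→1, 6→0

Verify φ preserves adjacency — for each edge of G1, its image is an edge of G2:
  (0,2) → (φ(0),φ(2)) = (2,4) ∈ E(G2) ✓
  (0,3) → (φ(0),φ(3)) = (4,5) ∈ E(G2) ✓
  (0,4) → (φ(0),φ(4)) = (4,6) ∈ E(G2) ✓
  (1,2) → (φ(1),φ(2)) = (2,3) ∈ E(G2) ✓
  (1,6) → (φ(1),φ(6)) = (0,3) ∈ E(G2) ✓
  (2,4) → (φ(2),φ(4)) = (2,6) ∈ E(G2) ✓
  (2,6) → (φ(2),φ(6)) = (0,2) ∈ E(G2) ✓
  (3,4) → (φ(3),φ(4)) = (5,6) ∈ E(G2) ✓
  (3,5) → (φ(3),φ(5)) = (1,5) ∈ E(G2) ✓
  (3,6) → (φ(3),φ(6)) = (0,5) ∈ E(G2) ✓
  (4,5) → (φ(4),φ(5)) = (1,6) ∈ E(G2) ✓
  (4,6) → (φ(4),φ(6)) = (0,6) ∈ E(G2) ✓
All 12 edges of G1 map to edges of G2, and |E(G1)| = |E(G2)| = 12, so φ is a bijection on edges as well as vertices. Hence G1 ≅ G2.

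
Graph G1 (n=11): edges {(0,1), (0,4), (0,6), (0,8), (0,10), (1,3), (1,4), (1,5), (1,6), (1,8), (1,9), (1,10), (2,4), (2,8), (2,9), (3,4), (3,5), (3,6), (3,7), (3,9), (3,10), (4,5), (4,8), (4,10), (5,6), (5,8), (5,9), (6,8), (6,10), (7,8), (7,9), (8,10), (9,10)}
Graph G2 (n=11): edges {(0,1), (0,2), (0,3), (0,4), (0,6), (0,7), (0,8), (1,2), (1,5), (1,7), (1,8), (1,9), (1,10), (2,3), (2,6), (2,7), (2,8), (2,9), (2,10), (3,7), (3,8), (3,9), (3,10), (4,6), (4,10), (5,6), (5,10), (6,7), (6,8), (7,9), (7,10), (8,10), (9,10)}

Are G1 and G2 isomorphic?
Yes, isomorphic

The graphs are isomorphic.
One valid mapping φ: V(G1) → V(G2): 0→9, 1→2, 2→5, 3→0, 4→1, 5→8, 6→3, 7→4, 8→10, 9→6, 10→7

Verify φ preserves adjacency — for each edge of G1, its image is an edge of G2:
  (0,1) → (φ(0),φ(1)) = (2,9) ∈ E(G2) ✓
  (0,4) → (φ(0),φ(4)) = (1,9) ∈ E(G2) ✓
  (0,6) → (φ(0),φ(6)) = (3,9) ∈ E(G2) ✓
  (0,8) → (φ(0),φ(8)) = (9,10) ∈ E(G2) ✓
  (0,10) → (φ(0),φ(10)) = (7,9) ∈ E(G2) ✓
  (1,3) → (φ(1),φ(3)) = (0,2) ∈ E(G2) ✓
  (1,4) → (φ(1),φ(4)) = (1,2) ∈ E(G2) ✓
  (1,5) → (φ(1),φ(5)) = (2,8) ∈ E(G2) ✓
  (1,6) → (φ(1),φ(6)) = (2,3) ∈ E(G2) ✓
  (1,8) → (φ(1),φ(8)) = (2,10) ∈ E(G2) ✓
  (1,9) → (φ(1),φ(9)) = (2,6) ∈ E(G2) ✓
  (1,10) → (φ(1),φ(10)) = (2,7) ∈ E(G2) ✓
  (2,4) → (φ(2),φ(4)) = (1,5) ∈ E(G2) ✓
  (2,8) → (φ(2),φ(8)) = (5,10) ∈ E(G2) ✓
  (2,9) → (φ(2),φ(9)) = (5,6) ∈ E(G2) ✓
  (3,4) → (φ(3),φ(4)) = (0,1) ∈ E(G2) ✓
  (3,5) → (φ(3),φ(5)) = (0,8) ∈ E(G2) ✓
  (3,6) → (φ(3),φ(6)) = (0,3) ∈ E(G2) ✓
  (3,7) → (φ(3),φ(7)) = (0,4) ∈ E(G2) ✓
  (3,9) → (φ(3),φ(9)) = (0,6) ∈ E(G2) ✓
  (3,10) → (φ(3),φ(10)) = (0,7) ∈ E(G2) ✓
  (4,5) → (φ(4),φ(5)) = (1,8) ∈ E(G2) ✓
  (4,8) → (φ(4),φ(8)) = (1,10) ∈ E(G2) ✓
  (4,10) → (φ(4),φ(10)) = (1,7) ∈ E(G2) ✓
  (5,6) → (φ(5),φ(6)) = (3,8) ∈ E(G2) ✓
  (5,8) → (φ(5),φ(8)) = (8,10) ∈ E(G2) ✓
  (5,9) → (φ(5),φ(9)) = (6,8) ∈ E(G2) ✓
  (6,8) → (φ(6),φ(8)) = (3,10) ∈ E(G2) ✓
  (6,10) → (φ(6),φ(10)) = (3,7) ∈ E(G2) ✓
  (7,8) → (φ(7),φ(8)) = (4,10) ∈ E(G2) ✓
  (7,9) → (φ(7),φ(9)) = (4,6) ∈ E(G2) ✓
  (8,10) → (φ(8),φ(10)) = (7,10) ∈ E(G2) ✓
  (9,10) → (φ(9),φ(10)) = (6,7) ∈ E(G2) ✓
All 33 edges of G1 map to edges of G2, and |E(G1)| = |E(G2)| = 33, so φ is a bijection on edges as well as vertices. Hence G1 ≅ G2.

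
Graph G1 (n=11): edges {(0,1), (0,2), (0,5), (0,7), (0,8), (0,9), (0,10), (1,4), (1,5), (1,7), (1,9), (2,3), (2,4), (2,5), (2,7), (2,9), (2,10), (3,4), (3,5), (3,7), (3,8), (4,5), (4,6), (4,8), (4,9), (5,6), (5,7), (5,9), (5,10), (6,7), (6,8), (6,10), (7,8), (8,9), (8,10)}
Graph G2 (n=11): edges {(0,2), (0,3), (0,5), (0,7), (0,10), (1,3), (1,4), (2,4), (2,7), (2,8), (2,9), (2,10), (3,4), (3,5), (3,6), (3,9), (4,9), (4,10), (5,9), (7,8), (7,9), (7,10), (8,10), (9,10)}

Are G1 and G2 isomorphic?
No, not isomorphic

The graphs are NOT isomorphic.

Counting triangles (3-cliques): G1 has 37, G2 has 17.
Triangle count is an isomorphism invariant, so differing triangle counts rule out isomorphism.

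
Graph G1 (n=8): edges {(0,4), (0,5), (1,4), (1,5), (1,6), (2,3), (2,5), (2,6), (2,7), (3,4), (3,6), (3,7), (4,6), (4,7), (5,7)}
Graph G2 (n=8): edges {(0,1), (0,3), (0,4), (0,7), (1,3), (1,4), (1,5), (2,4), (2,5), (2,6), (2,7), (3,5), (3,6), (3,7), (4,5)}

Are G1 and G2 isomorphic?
Yes, isomorphic

The graphs are isomorphic.
One valid mapping φ: V(G1) → V(G2): 0→6, 1→7, 2→4, 3→1, 4→3, 5→2, 6→0, 7→5

Verify φ preserves adjacency — for each edge of G1, its image is an edge of G2:
  (0,4) → (φ(0),φ(4)) = (3,6) ∈ E(G2) ✓
  (0,5) → (φ(0),φ(5)) = (2,6) ∈ E(G2) ✓
  (1,4) → (φ(1),φ(4)) = (3,7) ∈ E(G2) ✓
  (1,5) → (φ(1),φ(5)) = (2,7) ∈ E(G2) ✓
  (1,6) → (φ(1),φ(6)) = (0,7) ∈ E(G2) ✓
  (2,3) → (φ(2),φ(3)) = (1,4) ∈ E(G2) ✓
  (2,5) → (φ(2),φ(5)) = (2,4) ∈ E(G2) ✓
  (2,6) → (φ(2),φ(6)) = (0,4) ∈ E(G2) ✓
  (2,7) → (φ(2),φ(7)) = (4,5) ∈ E(G2) ✓
  (3,4) → (φ(3),φ(4)) = (1,3) ∈ E(G2) ✓
  (3,6) → (φ(3),φ(6)) = (0,1) ∈ E(G2) ✓
  (3,7) → (φ(3),φ(7)) = (1,5) ∈ E(G2) ✓
  (4,6) → (φ(4),φ(6)) = (0,3) ∈ E(G2) ✓
  (4,7) → (φ(4),φ(7)) = (3,5) ∈ E(G2) ✓
  (5,7) → (φ(5),φ(7)) = (2,5) ∈ E(G2) ✓
All 15 edges of G1 map to edges of G2, and |E(G1)| = |E(G2)| = 15, so φ is a bijection on edges as well as vertices. Hence G1 ≅ G2.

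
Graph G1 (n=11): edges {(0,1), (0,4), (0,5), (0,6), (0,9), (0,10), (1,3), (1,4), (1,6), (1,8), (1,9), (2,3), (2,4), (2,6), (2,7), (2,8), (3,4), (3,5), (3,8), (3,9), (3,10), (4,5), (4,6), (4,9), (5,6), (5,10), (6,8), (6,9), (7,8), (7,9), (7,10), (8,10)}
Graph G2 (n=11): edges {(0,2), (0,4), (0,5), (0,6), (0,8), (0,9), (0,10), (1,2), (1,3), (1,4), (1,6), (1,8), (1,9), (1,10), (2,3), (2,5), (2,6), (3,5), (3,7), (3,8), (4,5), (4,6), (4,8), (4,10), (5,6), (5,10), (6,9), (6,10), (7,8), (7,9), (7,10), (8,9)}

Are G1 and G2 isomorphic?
Yes, isomorphic

The graphs are isomorphic.
One valid mapping φ: V(G1) → V(G2): 0→5, 1→4, 2→9, 3→1, 4→6, 5→2, 6→0, 7→7, 8→8, 9→10, 10→3

Verify φ preserves adjacency — for each edge of G1, its image is an edge of G2:
  (0,1) → (φ(0),φ(1)) = (4,5) ∈ E(G2) ✓
  (0,4) → (φ(0),φ(4)) = (5,6) ∈ E(G2) ✓
  (0,5) → (φ(0),φ(5)) = (2,5) ∈ E(G2) ✓
  (0,6) → (φ(0),φ(6)) = (0,5) ∈ E(G2) ✓
  (0,9) → (φ(0),φ(9)) = (5,10) ∈ E(G2) ✓
  (0,10) → (φ(0),φ(10)) = (3,5) ∈ E(G2) ✓
  (1,3) → (φ(1),φ(3)) = (1,4) ∈ E(G2) ✓
  (1,4) → (φ(1),φ(4)) = (4,6) ∈ E(G2) ✓
  (1,6) → (φ(1),φ(6)) = (0,4) ∈ E(G2) ✓
  (1,8) → (φ(1),φ(8)) = (4,8) ∈ E(G2) ✓
  (1,9) → (φ(1),φ(9)) = (4,10) ∈ E(G2) ✓
  (2,3) → (φ(2),φ(3)) = (1,9) ∈ E(G2) ✓
  (2,4) → (φ(2),φ(4)) = (6,9) ∈ E(G2) ✓
  (2,6) → (φ(2),φ(6)) = (0,9) ∈ E(G2) ✓
  (2,7) → (φ(2),φ(7)) = (7,9) ∈ E(G2) ✓
  (2,8) → (φ(2),φ(8)) = (8,9) ∈ E(G2) ✓
  (3,4) → (φ(3),φ(4)) = (1,6) ∈ E(G2) ✓
  (3,5) → (φ(3),φ(5)) = (1,2) ∈ E(G2) ✓
  (3,8) → (φ(3),φ(8)) = (1,8) ∈ E(G2) ✓
  (3,9) → (φ(3),φ(9)) = (1,10) ∈ E(G2) ✓
  (3,10) → (φ(3),φ(10)) = (1,3) ∈ E(G2) ✓
  (4,5) → (φ(4),φ(5)) = (2,6) ∈ E(G2) ✓
  (4,6) → (φ(4),φ(6)) = (0,6) ∈ E(G2) ✓
  (4,9) → (φ(4),φ(9)) = (6,10) ∈ E(G2) ✓
  (5,6) → (φ(5),φ(6)) = (0,2) ∈ E(G2) ✓
  (5,10) → (φ(5),φ(10)) = (2,3) ∈ E(G2) ✓
  (6,8) → (φ(6),φ(8)) = (0,8) ∈ E(G2) ✓
  (6,9) → (φ(6),φ(9)) = (0,10) ∈ E(G2) ✓
  (7,8) → (φ(7),φ(8)) = (7,8) ∈ E(G2) ✓
  (7,9) → (φ(7),φ(9)) = (7,10) ∈ E(G2) ✓
  (7,10) → (φ(7),φ(10)) = (3,7) ∈ E(G2) ✓
  (8,10) → (φ(8),φ(10)) = (3,8) ∈ E(G2) ✓
All 32 edges of G1 map to edges of G2, and |E(G1)| = |E(G2)| = 32, so φ is a bijection on edges as well as vertices. Hence G1 ≅ G2.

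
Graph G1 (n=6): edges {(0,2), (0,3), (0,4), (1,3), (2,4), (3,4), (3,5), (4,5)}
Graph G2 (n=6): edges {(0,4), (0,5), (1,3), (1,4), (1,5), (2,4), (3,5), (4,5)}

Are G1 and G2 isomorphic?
Yes, isomorphic

The graphs are isomorphic.
One valid mapping φ: V(G1) → V(G2): 0→1, 1→2, 2→3, 3→4, 4→5, 5→0

Verify φ preserves adjacency — for each edge of G1, its image is an edge of G2:
  (0,2) → (φ(0),φ(2)) = (1,3) ∈ E(G2) ✓
  (0,3) → (φ(0),φ(3)) = (1,4) ∈ E(G2) ✓
  (0,4) → (φ(0),φ(4)) = (1,5) ∈ E(G2) ✓
  (1,3) → (φ(1),φ(3)) = (2,4) ∈ E(G2) ✓
  (2,4) → (φ(2),φ(4)) = (3,5) ∈ E(G2) ✓
  (3,4) → (φ(3),φ(4)) = (4,5) ∈ E(G2) ✓
  (3,5) → (φ(3),φ(5)) = (0,4) ∈ E(G2) ✓
  (4,5) → (φ(4),φ(5)) = (0,5) ∈ E(G2) ✓
All 8 edges of G1 map to edges of G2, and |E(G1)| = |E(G2)| = 8, so φ is a bijection on edges as well as vertices. Hence G1 ≅ G2.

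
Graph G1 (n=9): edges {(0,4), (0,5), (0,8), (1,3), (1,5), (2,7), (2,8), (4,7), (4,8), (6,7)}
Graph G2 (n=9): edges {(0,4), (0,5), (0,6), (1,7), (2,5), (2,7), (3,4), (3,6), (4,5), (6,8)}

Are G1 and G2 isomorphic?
Yes, isomorphic

The graphs are isomorphic.
One valid mapping φ: V(G1) → V(G2): 0→5, 1→7, 2→3, 3→1, 4→0, 5→2, 6→8, 7→6, 8→4

Verify φ preserves adjacency — for each edge of G1, its image is an edge of G2:
  (0,4) → (φ(0),φ(4)) = (0,5) ∈ E(G2) ✓
  (0,5) → (φ(0),φ(5)) = (2,5) ∈ E(G2) ✓
  (0,8) → (φ(0),φ(8)) = (4,5) ∈ E(G2) ✓
  (1,3) → (φ(1),φ(3)) = (1,7) ∈ E(G2) ✓
  (1,5) → (φ(1),φ(5)) = (2,7) ∈ E(G2) ✓
  (2,7) → (φ(2),φ(7)) = (3,6) ∈ E(G2) ✓
  (2,8) → (φ(2),φ(8)) = (3,4) ∈ E(G2) ✓
  (4,7) → (φ(4),φ(7)) = (0,6) ∈ E(G2) ✓
  (4,8) → (φ(4),φ(8)) = (0,4) ∈ E(G2) ✓
  (6,7) → (φ(6),φ(7)) = (6,8) ∈ E(G2) ✓
All 10 edges of G1 map to edges of G2, and |E(G1)| = |E(G2)| = 10, so φ is a bijection on edges as well as vertices. Hence G1 ≅ G2.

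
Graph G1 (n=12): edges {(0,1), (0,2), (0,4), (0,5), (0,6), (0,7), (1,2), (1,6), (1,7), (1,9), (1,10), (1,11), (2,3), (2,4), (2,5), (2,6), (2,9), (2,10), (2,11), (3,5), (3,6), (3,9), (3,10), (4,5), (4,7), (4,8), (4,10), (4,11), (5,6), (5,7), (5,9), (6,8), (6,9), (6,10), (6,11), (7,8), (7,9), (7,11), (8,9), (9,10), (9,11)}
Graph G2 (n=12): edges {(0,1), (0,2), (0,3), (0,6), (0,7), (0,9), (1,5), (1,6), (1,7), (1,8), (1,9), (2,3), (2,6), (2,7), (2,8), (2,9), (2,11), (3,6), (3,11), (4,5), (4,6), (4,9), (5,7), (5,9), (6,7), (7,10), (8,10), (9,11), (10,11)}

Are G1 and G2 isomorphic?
No, not isomorphic

The graphs are NOT isomorphic.

Counting triangles (3-cliques): G1 has 50, G2 has 17.
Triangle count is an isomorphism invariant, so differing triangle counts rule out isomorphism.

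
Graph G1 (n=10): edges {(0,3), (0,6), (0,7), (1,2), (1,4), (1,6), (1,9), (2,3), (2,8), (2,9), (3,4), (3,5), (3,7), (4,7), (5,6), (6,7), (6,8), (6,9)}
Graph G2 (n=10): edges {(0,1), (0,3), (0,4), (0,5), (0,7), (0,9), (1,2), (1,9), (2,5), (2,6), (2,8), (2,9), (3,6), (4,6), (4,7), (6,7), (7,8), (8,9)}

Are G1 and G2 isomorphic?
Yes, isomorphic

The graphs are isomorphic.
One valid mapping φ: V(G1) → V(G2): 0→1, 1→7, 2→6, 3→2, 4→8, 5→5, 6→0, 7→9, 8→3, 9→4

Verify φ preserves adjacency — for each edge of G1, its image is an edge of G2:
  (0,3) → (φ(0),φ(3)) = (1,2) ∈ E(G2) ✓
  (0,6) → (φ(0),φ(6)) = (0,1) ∈ E(G2) ✓
  (0,7) → (φ(0),φ(7)) = (1,9) ∈ E(G2) ✓
  (1,2) → (φ(1),φ(2)) = (6,7) ∈ E(G2) ✓
  (1,4) → (φ(1),φ(4)) = (7,8) ∈ E(G2) ✓
  (1,6) → (φ(1),φ(6)) = (0,7) ∈ E(G2) ✓
  (1,9) → (φ(1),φ(9)) = (4,7) ∈ E(G2) ✓
  (2,3) → (φ(2),φ(3)) = (2,6) ∈ E(G2) ✓
  (2,8) → (φ(2),φ(8)) = (3,6) ∈ E(G2) ✓
  (2,9) → (φ(2),φ(9)) = (4,6) ∈ E(G2) ✓
  (3,4) → (φ(3),φ(4)) = (2,8) ∈ E(G2) ✓
  (3,5) → (φ(3),φ(5)) = (2,5) ∈ E(G2) ✓
  (3,7) → (φ(3),φ(7)) = (2,9) ∈ E(G2) ✓
  (4,7) → (φ(4),φ(7)) = (8,9) ∈ E(G2) ✓
  (5,6) → (φ(5),φ(6)) = (0,5) ∈ E(G2) ✓
  (6,7) → (φ(6),φ(7)) = (0,9) ∈ E(G2) ✓
  (6,8) → (φ(6),φ(8)) = (0,3) ∈ E(G2) ✓
  (6,9) → (φ(6),φ(9)) = (0,4) ∈ E(G2) ✓
All 18 edges of G1 map to edges of G2, and |E(G1)| = |E(G2)| = 18, so φ is a bijection on edges as well as vertices. Hence G1 ≅ G2.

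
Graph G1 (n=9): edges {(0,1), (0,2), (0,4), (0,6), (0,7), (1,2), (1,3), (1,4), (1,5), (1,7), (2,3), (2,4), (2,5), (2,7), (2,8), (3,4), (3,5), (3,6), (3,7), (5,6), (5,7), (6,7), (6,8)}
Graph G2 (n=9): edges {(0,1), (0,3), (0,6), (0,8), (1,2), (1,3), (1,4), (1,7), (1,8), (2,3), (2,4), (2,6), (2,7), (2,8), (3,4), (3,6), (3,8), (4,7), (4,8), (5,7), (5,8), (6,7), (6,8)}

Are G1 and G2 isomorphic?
Yes, isomorphic

The graphs are isomorphic.
One valid mapping φ: V(G1) → V(G2): 0→6, 1→3, 2→8, 3→1, 4→0, 5→4, 6→7, 7→2, 8→5

Verify φ preserves adjacency — for each edge of G1, its image is an edge of G2:
  (0,1) → (φ(0),φ(1)) = (3,6) ∈ E(G2) ✓
  (0,2) → (φ(0),φ(2)) = (6,8) ∈ E(G2) ✓
  (0,4) → (φ(0),φ(4)) = (0,6) ∈ E(G2) ✓
  (0,6) → (φ(0),φ(6)) = (6,7) ∈ E(G2) ✓
  (0,7) → (φ(0),φ(7)) = (2,6) ∈ E(G2) ✓
  (1,2) → (φ(1),φ(2)) = (3,8) ∈ E(G2) ✓
  (1,3) → (φ(1),φ(3)) = (1,3) ∈ E(G2) ✓
  (1,4) → (φ(1),φ(4)) = (0,3) ∈ E(G2) ✓
  (1,5) → (φ(1),φ(5)) = (3,4) ∈ E(G2) ✓
  (1,7) → (φ(1),φ(7)) = (2,3) ∈ E(G2) ✓
  (2,3) → (φ(2),φ(3)) = (1,8) ∈ E(G2) ✓
  (2,4) → (φ(2),φ(4)) = (0,8) ∈ E(G2) ✓
  (2,5) → (φ(2),φ(5)) = (4,8) ∈ E(G2) ✓
  (2,7) → (φ(2),φ(7)) = (2,8) ∈ E(G2) ✓
  (2,8) → (φ(2),φ(8)) = (5,8) ∈ E(G2) ✓
  (3,4) → (φ(3),φ(4)) = (0,1) ∈ E(G2) ✓
  (3,5) → (φ(3),φ(5)) = (1,4) ∈ E(G2) ✓
  (3,6) → (φ(3),φ(6)) = (1,7) ∈ E(G2) ✓
  (3,7) → (φ(3),φ(7)) = (1,2) ∈ E(G2) ✓
  (5,6) → (φ(5),φ(6)) = (4,7) ∈ E(G2) ✓
  (5,7) → (φ(5),φ(7)) = (2,4) ∈ E(G2) ✓
  (6,7) → (φ(6),φ(7)) = (2,7) ∈ E(G2) ✓
  (6,8) → (φ(6),φ(8)) = (5,7) ∈ E(G2) ✓
All 23 edges of G1 map to edges of G2, and |E(G1)| = |E(G2)| = 23, so φ is a bijection on edges as well as vertices. Hence G1 ≅ G2.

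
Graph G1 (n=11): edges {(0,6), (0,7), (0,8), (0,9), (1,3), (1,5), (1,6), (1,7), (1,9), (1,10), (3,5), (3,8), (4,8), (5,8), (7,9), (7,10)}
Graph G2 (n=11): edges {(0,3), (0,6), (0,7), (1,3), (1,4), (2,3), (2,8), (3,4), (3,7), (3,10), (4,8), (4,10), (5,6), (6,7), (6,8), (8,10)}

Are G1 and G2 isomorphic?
Yes, isomorphic

The graphs are isomorphic.
One valid mapping φ: V(G1) → V(G2): 0→8, 1→3, 2→9, 3→7, 4→5, 5→0, 6→2, 7→4, 8→6, 9→10, 10→1

Verify φ preserves adjacency — for each edge of G1, its image is an edge of G2:
  (0,6) → (φ(0),φ(6)) = (2,8) ∈ E(G2) ✓
  (0,7) → (φ(0),φ(7)) = (4,8) ∈ E(G2) ✓
  (0,8) → (φ(0),φ(8)) = (6,8) ∈ E(G2) ✓
  (0,9) → (φ(0),φ(9)) = (8,10) ∈ E(G2) ✓
  (1,3) → (φ(1),φ(3)) = (3,7) ∈ E(G2) ✓
  (1,5) → (φ(1),φ(5)) = (0,3) ∈ E(G2) ✓
  (1,6) → (φ(1),φ(6)) = (2,3) ∈ E(G2) ✓
  (1,7) → (φ(1),φ(7)) = (3,4) ∈ E(G2) ✓
  (1,9) → (φ(1),φ(9)) = (3,10) ∈ E(G2) ✓
  (1,10) → (φ(1),φ(10)) = (1,3) ∈ E(G2) ✓
  (3,5) → (φ(3),φ(5)) = (0,7) ∈ E(G2) ✓
  (3,8) → (φ(3),φ(8)) = (6,7) ∈ E(G2) ✓
  (4,8) → (φ(4),φ(8)) = (5,6) ∈ E(G2) ✓
  (5,8) → (φ(5),φ(8)) = (0,6) ∈ E(G2) ✓
  (7,9) → (φ(7),φ(9)) = (4,10) ∈ E(G2) ✓
  (7,10) → (φ(7),φ(10)) = (1,4) ∈ E(G2) ✓
All 16 edges of G1 map to edges of G2, and |E(G1)| = |E(G2)| = 16, so φ is a bijection on edges as well as vertices. Hence G1 ≅ G2.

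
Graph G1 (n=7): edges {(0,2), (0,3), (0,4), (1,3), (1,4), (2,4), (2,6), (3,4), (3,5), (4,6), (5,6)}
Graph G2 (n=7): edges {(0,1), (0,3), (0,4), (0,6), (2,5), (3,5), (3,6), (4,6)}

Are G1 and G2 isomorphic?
No, not isomorphic

The graphs are NOT isomorphic.

Counting triangles (3-cliques): G1 has 4, G2 has 2.
Triangle count is an isomorphism invariant, so differing triangle counts rule out isomorphism.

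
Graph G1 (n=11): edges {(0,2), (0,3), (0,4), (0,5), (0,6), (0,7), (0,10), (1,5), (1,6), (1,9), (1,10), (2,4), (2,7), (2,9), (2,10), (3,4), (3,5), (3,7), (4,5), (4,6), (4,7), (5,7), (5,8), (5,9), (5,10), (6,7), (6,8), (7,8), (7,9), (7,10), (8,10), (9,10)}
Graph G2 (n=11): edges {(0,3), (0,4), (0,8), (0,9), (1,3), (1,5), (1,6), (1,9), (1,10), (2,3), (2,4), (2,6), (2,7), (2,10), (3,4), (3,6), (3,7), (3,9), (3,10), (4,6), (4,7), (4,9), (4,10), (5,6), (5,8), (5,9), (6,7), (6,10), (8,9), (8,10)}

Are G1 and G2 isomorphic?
No, not isomorphic

The graphs are NOT isomorphic.

Counting triangles (3-cliques): G1 has 33, G2 has 28.
Triangle count is an isomorphism invariant, so differing triangle counts rule out isomorphism.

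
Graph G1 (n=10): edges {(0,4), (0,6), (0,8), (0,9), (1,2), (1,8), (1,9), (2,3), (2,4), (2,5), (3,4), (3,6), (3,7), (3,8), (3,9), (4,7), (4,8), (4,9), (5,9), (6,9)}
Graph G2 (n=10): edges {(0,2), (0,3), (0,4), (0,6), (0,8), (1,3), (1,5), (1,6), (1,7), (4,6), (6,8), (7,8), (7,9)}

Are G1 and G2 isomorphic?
No, not isomorphic

The graphs are NOT isomorphic.

Degrees in G1: deg(0)=4, deg(1)=3, deg(2)=4, deg(3)=6, deg(4)=6, deg(5)=2, deg(6)=3, deg(7)=2, deg(8)=4, deg(9)=6.
Sorted degree sequence of G1: [6, 6, 6, 4, 4, 4, 3, 3, 2, 2].
Degrees in G2: deg(0)=5, deg(1)=4, deg(2)=1, deg(3)=2, deg(4)=2, deg(5)=1, deg(6)=4, deg(7)=3, deg(8)=3, deg(9)=1.
Sorted degree sequence of G2: [5, 4, 4, 3, 3, 2, 2, 1, 1, 1].
The (sorted) degree sequence is an isomorphism invariant, so since G1 and G2 have different degree sequences they cannot be isomorphic.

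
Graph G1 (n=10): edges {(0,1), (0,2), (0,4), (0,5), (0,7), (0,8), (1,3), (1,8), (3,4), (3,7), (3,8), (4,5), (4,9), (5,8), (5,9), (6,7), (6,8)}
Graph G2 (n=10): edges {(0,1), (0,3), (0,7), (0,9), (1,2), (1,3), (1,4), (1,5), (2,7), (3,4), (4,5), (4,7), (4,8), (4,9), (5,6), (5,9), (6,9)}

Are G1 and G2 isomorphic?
Yes, isomorphic

The graphs are isomorphic.
One valid mapping φ: V(G1) → V(G2): 0→4, 1→3, 2→8, 3→0, 4→9, 5→5, 6→2, 7→7, 8→1, 9→6

Verify φ preserves adjacency — for each edge of G1, its image is an edge of G2:
  (0,1) → (φ(0),φ(1)) = (3,4) ∈ E(G2) ✓
  (0,2) → (φ(0),φ(2)) = (4,8) ∈ E(G2) ✓
  (0,4) → (φ(0),φ(4)) = (4,9) ∈ E(G2) ✓
  (0,5) → (φ(0),φ(5)) = (4,5) ∈ E(G2) ✓
  (0,7) → (φ(0),φ(7)) = (4,7) ∈ E(G2) ✓
  (0,8) → (φ(0),φ(8)) = (1,4) ∈ E(G2) ✓
  (1,3) → (φ(1),φ(3)) = (0,3) ∈ E(G2) ✓
  (1,8) → (φ(1),φ(8)) = (1,3) ∈ E(G2) ✓
  (3,4) → (φ(3),φ(4)) = (0,9) ∈ E(G2) ✓
  (3,7) → (φ(3),φ(7)) = (0,7) ∈ E(G2) ✓
  (3,8) → (φ(3),φ(8)) = (0,1) ∈ E(G2) ✓
  (4,5) → (φ(4),φ(5)) = (5,9) ∈ E(G2) ✓
  (4,9) → (φ(4),φ(9)) = (6,9) ∈ E(G2) ✓
  (5,8) → (φ(5),φ(8)) = (1,5) ∈ E(G2) ✓
  (5,9) → (φ(5),φ(9)) = (5,6) ∈ E(G2) ✓
  (6,7) → (φ(6),φ(7)) = (2,7) ∈ E(G2) ✓
  (6,8) → (φ(6),φ(8)) = (1,2) ∈ E(G2) ✓
All 17 edges of G1 map to edges of G2, and |E(G1)| = |E(G2)| = 17, so φ is a bijection on edges as well as vertices. Hence G1 ≅ G2.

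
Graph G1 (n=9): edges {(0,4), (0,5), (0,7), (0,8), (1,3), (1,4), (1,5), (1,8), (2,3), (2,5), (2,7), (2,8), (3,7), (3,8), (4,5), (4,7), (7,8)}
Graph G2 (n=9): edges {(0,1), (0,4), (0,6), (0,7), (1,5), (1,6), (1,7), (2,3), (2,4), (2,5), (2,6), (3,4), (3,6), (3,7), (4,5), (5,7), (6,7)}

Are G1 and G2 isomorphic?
Yes, isomorphic

The graphs are isomorphic.
One valid mapping φ: V(G1) → V(G2): 0→3, 1→5, 2→0, 3→1, 4→2, 5→4, 6→8, 7→6, 8→7

Verify φ preserves adjacency — for each edge of G1, its image is an edge of G2:
  (0,4) → (φ(0),φ(4)) = (2,3) ∈ E(G2) ✓
  (0,5) → (φ(0),φ(5)) = (3,4) ∈ E(G2) ✓
  (0,7) → (φ(0),φ(7)) = (3,6) ∈ E(G2) ✓
  (0,8) → (φ(0),φ(8)) = (3,7) ∈ E(G2) ✓
  (1,3) → (φ(1),φ(3)) = (1,5) ∈ E(G2) ✓
  (1,4) → (φ(1),φ(4)) = (2,5) ∈ E(G2) ✓
  (1,5) → (φ(1),φ(5)) = (4,5) ∈ E(G2) ✓
  (1,8) → (φ(1),φ(8)) = (5,7) ∈ E(G2) ✓
  (2,3) → (φ(2),φ(3)) = (0,1) ∈ E(G2) ✓
  (2,5) → (φ(2),φ(5)) = (0,4) ∈ E(G2) ✓
  (2,7) → (φ(2),φ(7)) = (0,6) ∈ E(G2) ✓
  (2,8) → (φ(2),φ(8)) = (0,7) ∈ E(G2) ✓
  (3,7) → (φ(3),φ(7)) = (1,6) ∈ E(G2) ✓
  (3,8) → (φ(3),φ(8)) = (1,7) ∈ E(G2) ✓
  (4,5) → (φ(4),φ(5)) = (2,4) ∈ E(G2) ✓
  (4,7) → (φ(4),φ(7)) = (2,6) ∈ E(G2) ✓
  (7,8) → (φ(7),φ(8)) = (6,7) ∈ E(G2) ✓
All 17 edges of G1 map to edges of G2, and |E(G1)| = |E(G2)| = 17, so φ is a bijection on edges as well as vertices. Hence G1 ≅ G2.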